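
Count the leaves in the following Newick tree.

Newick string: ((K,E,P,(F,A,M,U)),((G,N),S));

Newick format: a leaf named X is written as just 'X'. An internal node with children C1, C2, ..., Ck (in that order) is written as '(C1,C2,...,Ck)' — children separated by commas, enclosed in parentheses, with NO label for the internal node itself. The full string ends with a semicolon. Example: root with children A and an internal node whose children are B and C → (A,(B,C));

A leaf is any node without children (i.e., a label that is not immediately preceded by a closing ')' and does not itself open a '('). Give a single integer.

Answer: 10

Derivation:
Newick: ((K,E,P,(F,A,M,U)),((G,N),S));
Scan left-to-right; a leaf is any maximal label run not followed by '(':
  pos 2: leaf 'K' → count = 1
  pos 4: leaf 'E' → count = 2
  pos 6: leaf 'P' → count = 3
  pos 9: leaf 'F' → count = 4
  pos 11: leaf 'A' → count = 5
  pos 13: leaf 'M' → count = 6
  pos 15: leaf 'U' → count = 7
  pos 21: leaf 'G' → count = 8
  pos 23: leaf 'N' → count = 9
  pos 26: leaf 'S' → count = 10
Total leaves: 10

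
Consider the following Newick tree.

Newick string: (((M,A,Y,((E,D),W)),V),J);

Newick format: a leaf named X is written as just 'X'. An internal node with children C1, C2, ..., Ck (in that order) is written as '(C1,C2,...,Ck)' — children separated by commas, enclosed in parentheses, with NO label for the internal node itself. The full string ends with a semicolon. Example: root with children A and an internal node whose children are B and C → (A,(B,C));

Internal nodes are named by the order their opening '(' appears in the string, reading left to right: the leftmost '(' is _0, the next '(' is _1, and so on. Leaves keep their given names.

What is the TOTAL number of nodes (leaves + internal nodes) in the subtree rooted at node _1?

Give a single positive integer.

Answer: 11

Derivation:
Newick: (((M,A,Y,((E,D),W)),V),J);
Locate _1: it is the '(' at position 1 (the 2nd '(' reading left to right).
Query: subtree rooted at _1
_1: subtree_size = 1 + 10
  _2: subtree_size = 1 + 8
    M: subtree_size = 1 + 0
    A: subtree_size = 1 + 0
    Y: subtree_size = 1 + 0
    _3: subtree_size = 1 + 4
      _4: subtree_size = 1 + 2
        E: subtree_size = 1 + 0
        D: subtree_size = 1 + 0
      W: subtree_size = 1 + 0
  V: subtree_size = 1 + 0
Total subtree size of _1: 11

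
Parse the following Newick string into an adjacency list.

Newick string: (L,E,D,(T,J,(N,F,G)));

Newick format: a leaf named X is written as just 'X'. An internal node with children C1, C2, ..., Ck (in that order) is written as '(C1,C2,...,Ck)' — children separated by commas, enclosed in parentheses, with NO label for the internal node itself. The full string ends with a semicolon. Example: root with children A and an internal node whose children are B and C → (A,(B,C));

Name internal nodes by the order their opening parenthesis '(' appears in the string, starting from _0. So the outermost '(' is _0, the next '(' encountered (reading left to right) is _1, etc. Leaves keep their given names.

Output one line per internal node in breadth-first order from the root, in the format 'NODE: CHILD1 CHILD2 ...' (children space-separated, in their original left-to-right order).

Answer: _0: L E D _1
_1: T J _2
_2: N F G

Derivation:
Input: (L,E,D,(T,J,(N,F,G)));
Scanning left-to-right, naming '(' by encounter order:
  pos 0: '(' -> open internal node _0 (depth 1)
  pos 7: '(' -> open internal node _1 (depth 2)
  pos 12: '(' -> open internal node _2 (depth 3)
  pos 18: ')' -> close internal node _2 (now at depth 2)
  pos 19: ')' -> close internal node _1 (now at depth 1)
  pos 20: ')' -> close internal node _0 (now at depth 0)
Total internal nodes: 3
BFS adjacency from root:
  _0: L E D _1
  _1: T J _2
  _2: N F G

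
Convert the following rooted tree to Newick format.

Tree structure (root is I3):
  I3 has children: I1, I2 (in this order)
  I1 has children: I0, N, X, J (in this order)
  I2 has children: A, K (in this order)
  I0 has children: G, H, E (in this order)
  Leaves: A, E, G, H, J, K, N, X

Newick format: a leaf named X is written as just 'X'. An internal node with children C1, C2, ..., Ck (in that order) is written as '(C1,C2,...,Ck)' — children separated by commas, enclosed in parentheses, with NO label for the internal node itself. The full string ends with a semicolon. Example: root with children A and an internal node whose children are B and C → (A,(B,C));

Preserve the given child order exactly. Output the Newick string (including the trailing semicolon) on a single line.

internal I3 with children ['I1', 'I2']
  internal I1 with children ['I0', 'N', 'X', 'J']
    internal I0 with children ['G', 'H', 'E']
      leaf 'G' → 'G'
      leaf 'H' → 'H'
      leaf 'E' → 'E'
    → '(G,H,E)'
    leaf 'N' → 'N'
    leaf 'X' → 'X'
    leaf 'J' → 'J'
  → '((G,H,E),N,X,J)'
  internal I2 with children ['A', 'K']
    leaf 'A' → 'A'
    leaf 'K' → 'K'
  → '(A,K)'
→ '(((G,H,E),N,X,J),(A,K))'
Final: (((G,H,E),N,X,J),(A,K));

Answer: (((G,H,E),N,X,J),(A,K));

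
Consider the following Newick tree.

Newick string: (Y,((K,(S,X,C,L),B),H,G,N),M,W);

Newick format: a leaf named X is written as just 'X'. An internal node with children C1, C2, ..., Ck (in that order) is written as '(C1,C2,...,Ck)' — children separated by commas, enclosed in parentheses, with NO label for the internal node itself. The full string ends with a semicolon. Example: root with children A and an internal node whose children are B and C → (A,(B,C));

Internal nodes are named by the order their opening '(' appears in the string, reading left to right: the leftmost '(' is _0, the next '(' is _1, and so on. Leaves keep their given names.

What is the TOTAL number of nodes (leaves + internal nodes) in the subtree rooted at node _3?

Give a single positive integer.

Newick: (Y,((K,(S,X,C,L),B),H,G,N),M,W);
Locate _3: it is the '(' at position 7 (the 4th '(' reading left to right).
Query: subtree rooted at _3
_3: subtree_size = 1 + 4
  S: subtree_size = 1 + 0
  X: subtree_size = 1 + 0
  C: subtree_size = 1 + 0
  L: subtree_size = 1 + 0
Total subtree size of _3: 5

Answer: 5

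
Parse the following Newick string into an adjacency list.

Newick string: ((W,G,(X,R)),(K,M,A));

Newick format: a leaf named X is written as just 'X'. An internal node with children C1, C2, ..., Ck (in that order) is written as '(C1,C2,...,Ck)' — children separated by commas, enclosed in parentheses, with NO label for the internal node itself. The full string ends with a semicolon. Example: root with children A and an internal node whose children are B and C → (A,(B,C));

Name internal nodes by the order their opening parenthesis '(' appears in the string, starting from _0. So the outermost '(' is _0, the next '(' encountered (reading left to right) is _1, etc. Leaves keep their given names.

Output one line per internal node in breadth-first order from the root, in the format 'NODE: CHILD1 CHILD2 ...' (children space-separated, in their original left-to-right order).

Input: ((W,G,(X,R)),(K,M,A));
Scanning left-to-right, naming '(' by encounter order:
  pos 0: '(' -> open internal node _0 (depth 1)
  pos 1: '(' -> open internal node _1 (depth 2)
  pos 6: '(' -> open internal node _2 (depth 3)
  pos 10: ')' -> close internal node _2 (now at depth 2)
  pos 11: ')' -> close internal node _1 (now at depth 1)
  pos 13: '(' -> open internal node _3 (depth 2)
  pos 19: ')' -> close internal node _3 (now at depth 1)
  pos 20: ')' -> close internal node _0 (now at depth 0)
Total internal nodes: 4
BFS adjacency from root:
  _0: _1 _3
  _1: W G _2
  _3: K M A
  _2: X R

Answer: _0: _1 _3
_1: W G _2
_3: K M A
_2: X R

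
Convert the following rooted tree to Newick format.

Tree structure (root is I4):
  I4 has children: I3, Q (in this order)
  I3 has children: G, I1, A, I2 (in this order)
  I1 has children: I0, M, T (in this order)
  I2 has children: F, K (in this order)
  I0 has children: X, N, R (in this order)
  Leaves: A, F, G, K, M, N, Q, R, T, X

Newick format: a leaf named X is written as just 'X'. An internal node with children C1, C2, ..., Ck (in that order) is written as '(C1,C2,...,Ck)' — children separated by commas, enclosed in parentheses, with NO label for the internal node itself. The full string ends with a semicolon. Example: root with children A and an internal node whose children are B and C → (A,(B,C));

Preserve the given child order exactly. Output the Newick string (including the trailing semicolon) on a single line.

Answer: ((G,((X,N,R),M,T),A,(F,K)),Q);

Derivation:
internal I4 with children ['I3', 'Q']
  internal I3 with children ['G', 'I1', 'A', 'I2']
    leaf 'G' → 'G'
    internal I1 with children ['I0', 'M', 'T']
      internal I0 with children ['X', 'N', 'R']
        leaf 'X' → 'X'
        leaf 'N' → 'N'
        leaf 'R' → 'R'
      → '(X,N,R)'
      leaf 'M' → 'M'
      leaf 'T' → 'T'
    → '((X,N,R),M,T)'
    leaf 'A' → 'A'
    internal I2 with children ['F', 'K']
      leaf 'F' → 'F'
      leaf 'K' → 'K'
    → '(F,K)'
  → '(G,((X,N,R),M,T),A,(F,K))'
  leaf 'Q' → 'Q'
→ '((G,((X,N,R),M,T),A,(F,K)),Q)'
Final: ((G,((X,N,R),M,T),A,(F,K)),Q);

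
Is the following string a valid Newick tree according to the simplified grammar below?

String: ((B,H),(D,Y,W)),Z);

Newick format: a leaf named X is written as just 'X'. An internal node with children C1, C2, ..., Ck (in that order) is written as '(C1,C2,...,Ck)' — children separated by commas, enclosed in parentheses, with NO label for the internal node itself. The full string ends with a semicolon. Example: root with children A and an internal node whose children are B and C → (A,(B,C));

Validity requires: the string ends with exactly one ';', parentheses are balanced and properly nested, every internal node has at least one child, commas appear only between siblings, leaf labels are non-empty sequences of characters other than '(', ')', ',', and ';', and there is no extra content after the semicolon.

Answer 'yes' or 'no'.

Answer: no

Derivation:
Input: ((B,H),(D,Y,W)),Z);
Paren balance: 3 '(' vs 4 ')' MISMATCH
Ends with single ';': True
Full parse: FAILS (extra content after tree at pos 15)
Valid: False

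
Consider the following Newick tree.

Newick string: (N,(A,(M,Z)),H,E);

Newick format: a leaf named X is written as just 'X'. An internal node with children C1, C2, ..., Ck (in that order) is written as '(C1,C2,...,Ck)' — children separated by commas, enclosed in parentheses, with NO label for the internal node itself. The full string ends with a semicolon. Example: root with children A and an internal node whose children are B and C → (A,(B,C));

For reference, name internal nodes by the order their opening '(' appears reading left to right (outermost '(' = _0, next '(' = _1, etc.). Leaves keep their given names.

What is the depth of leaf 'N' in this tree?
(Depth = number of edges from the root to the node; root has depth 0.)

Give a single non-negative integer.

Answer: 1

Derivation:
Newick: (N,(A,(M,Z)),H,E);
Naming internals by '(' encounter order: outermost '(' = _0, next = _1, ...
Query node: N
Path from root: _0 -> N
Depth of N: 1 (number of edges from root)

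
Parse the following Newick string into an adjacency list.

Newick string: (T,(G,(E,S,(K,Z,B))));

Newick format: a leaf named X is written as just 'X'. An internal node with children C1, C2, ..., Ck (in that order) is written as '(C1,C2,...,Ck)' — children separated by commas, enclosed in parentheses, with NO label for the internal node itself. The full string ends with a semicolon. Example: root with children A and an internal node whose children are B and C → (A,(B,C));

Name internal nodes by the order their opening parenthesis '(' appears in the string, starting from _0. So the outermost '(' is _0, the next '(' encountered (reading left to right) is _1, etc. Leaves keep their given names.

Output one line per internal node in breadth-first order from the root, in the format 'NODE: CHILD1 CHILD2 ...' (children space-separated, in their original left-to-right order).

Answer: _0: T _1
_1: G _2
_2: E S _3
_3: K Z B

Derivation:
Input: (T,(G,(E,S,(K,Z,B))));
Scanning left-to-right, naming '(' by encounter order:
  pos 0: '(' -> open internal node _0 (depth 1)
  pos 3: '(' -> open internal node _1 (depth 2)
  pos 6: '(' -> open internal node _2 (depth 3)
  pos 11: '(' -> open internal node _3 (depth 4)
  pos 17: ')' -> close internal node _3 (now at depth 3)
  pos 18: ')' -> close internal node _2 (now at depth 2)
  pos 19: ')' -> close internal node _1 (now at depth 1)
  pos 20: ')' -> close internal node _0 (now at depth 0)
Total internal nodes: 4
BFS adjacency from root:
  _0: T _1
  _1: G _2
  _2: E S _3
  _3: K Z B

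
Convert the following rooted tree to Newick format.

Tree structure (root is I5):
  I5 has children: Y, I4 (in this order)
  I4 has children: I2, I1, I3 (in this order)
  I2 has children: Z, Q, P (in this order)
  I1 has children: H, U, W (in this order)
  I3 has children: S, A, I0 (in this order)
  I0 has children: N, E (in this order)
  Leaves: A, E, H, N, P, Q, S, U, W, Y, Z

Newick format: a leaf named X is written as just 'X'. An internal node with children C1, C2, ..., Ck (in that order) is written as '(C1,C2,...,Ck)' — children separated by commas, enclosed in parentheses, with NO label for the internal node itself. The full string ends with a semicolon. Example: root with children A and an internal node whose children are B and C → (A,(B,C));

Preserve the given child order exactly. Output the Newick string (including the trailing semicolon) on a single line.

Answer: (Y,((Z,Q,P),(H,U,W),(S,A,(N,E))));

Derivation:
internal I5 with children ['Y', 'I4']
  leaf 'Y' → 'Y'
  internal I4 with children ['I2', 'I1', 'I3']
    internal I2 with children ['Z', 'Q', 'P']
      leaf 'Z' → 'Z'
      leaf 'Q' → 'Q'
      leaf 'P' → 'P'
    → '(Z,Q,P)'
    internal I1 with children ['H', 'U', 'W']
      leaf 'H' → 'H'
      leaf 'U' → 'U'
      leaf 'W' → 'W'
    → '(H,U,W)'
    internal I3 with children ['S', 'A', 'I0']
      leaf 'S' → 'S'
      leaf 'A' → 'A'
      internal I0 with children ['N', 'E']
        leaf 'N' → 'N'
        leaf 'E' → 'E'
      → '(N,E)'
    → '(S,A,(N,E))'
  → '((Z,Q,P),(H,U,W),(S,A,(N,E)))'
→ '(Y,((Z,Q,P),(H,U,W),(S,A,(N,E))))'
Final: (Y,((Z,Q,P),(H,U,W),(S,A,(N,E))));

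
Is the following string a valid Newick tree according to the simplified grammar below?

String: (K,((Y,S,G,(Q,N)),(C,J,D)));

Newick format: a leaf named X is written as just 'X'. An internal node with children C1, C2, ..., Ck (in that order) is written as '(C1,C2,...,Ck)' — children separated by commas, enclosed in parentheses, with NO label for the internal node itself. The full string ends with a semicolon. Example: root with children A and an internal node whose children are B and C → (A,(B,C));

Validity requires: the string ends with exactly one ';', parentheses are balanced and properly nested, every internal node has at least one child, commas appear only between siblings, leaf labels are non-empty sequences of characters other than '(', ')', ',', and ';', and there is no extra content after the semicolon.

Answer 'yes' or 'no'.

Input: (K,((Y,S,G,(Q,N)),(C,J,D)));
Paren balance: 5 '(' vs 5 ')' OK
Ends with single ';': True
Full parse: OK
Valid: True

Answer: yes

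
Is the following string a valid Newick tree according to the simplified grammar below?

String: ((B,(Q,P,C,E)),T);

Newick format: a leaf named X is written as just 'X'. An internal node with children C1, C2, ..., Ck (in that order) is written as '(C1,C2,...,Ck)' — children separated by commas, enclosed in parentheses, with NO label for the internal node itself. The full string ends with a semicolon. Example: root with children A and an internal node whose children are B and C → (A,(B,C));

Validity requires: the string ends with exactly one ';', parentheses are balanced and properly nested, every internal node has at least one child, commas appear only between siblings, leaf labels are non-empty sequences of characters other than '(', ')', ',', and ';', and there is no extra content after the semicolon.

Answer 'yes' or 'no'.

Answer: yes

Derivation:
Input: ((B,(Q,P,C,E)),T);
Paren balance: 3 '(' vs 3 ')' OK
Ends with single ';': True
Full parse: OK
Valid: True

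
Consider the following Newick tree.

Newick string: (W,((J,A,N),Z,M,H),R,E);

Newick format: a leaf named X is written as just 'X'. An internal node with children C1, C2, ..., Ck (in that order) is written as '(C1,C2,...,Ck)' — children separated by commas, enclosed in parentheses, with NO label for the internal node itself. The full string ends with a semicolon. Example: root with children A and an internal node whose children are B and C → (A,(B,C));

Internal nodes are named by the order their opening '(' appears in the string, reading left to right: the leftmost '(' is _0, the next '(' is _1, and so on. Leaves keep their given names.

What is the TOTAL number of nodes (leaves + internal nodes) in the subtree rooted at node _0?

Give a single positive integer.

Newick: (W,((J,A,N),Z,M,H),R,E);
Locate _0: it is the '(' at position 0 (the 1st '(' reading left to right).
Query: subtree rooted at _0
_0: subtree_size = 1 + 11
  W: subtree_size = 1 + 0
  _1: subtree_size = 1 + 7
    _2: subtree_size = 1 + 3
      J: subtree_size = 1 + 0
      A: subtree_size = 1 + 0
      N: subtree_size = 1 + 0
    Z: subtree_size = 1 + 0
    M: subtree_size = 1 + 0
    H: subtree_size = 1 + 0
  R: subtree_size = 1 + 0
  E: subtree_size = 1 + 0
Total subtree size of _0: 12

Answer: 12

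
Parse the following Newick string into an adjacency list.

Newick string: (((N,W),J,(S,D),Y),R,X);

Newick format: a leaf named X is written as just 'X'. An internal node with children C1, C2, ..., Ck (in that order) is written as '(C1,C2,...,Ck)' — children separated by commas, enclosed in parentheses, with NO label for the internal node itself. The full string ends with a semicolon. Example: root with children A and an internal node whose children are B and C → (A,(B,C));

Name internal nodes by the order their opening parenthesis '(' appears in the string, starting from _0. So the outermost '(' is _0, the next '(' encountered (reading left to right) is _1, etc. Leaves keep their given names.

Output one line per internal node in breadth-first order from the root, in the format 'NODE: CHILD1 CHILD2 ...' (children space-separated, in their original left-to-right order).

Input: (((N,W),J,(S,D),Y),R,X);
Scanning left-to-right, naming '(' by encounter order:
  pos 0: '(' -> open internal node _0 (depth 1)
  pos 1: '(' -> open internal node _1 (depth 2)
  pos 2: '(' -> open internal node _2 (depth 3)
  pos 6: ')' -> close internal node _2 (now at depth 2)
  pos 10: '(' -> open internal node _3 (depth 3)
  pos 14: ')' -> close internal node _3 (now at depth 2)
  pos 17: ')' -> close internal node _1 (now at depth 1)
  pos 22: ')' -> close internal node _0 (now at depth 0)
Total internal nodes: 4
BFS adjacency from root:
  _0: _1 R X
  _1: _2 J _3 Y
  _2: N W
  _3: S D

Answer: _0: _1 R X
_1: _2 J _3 Y
_2: N W
_3: S D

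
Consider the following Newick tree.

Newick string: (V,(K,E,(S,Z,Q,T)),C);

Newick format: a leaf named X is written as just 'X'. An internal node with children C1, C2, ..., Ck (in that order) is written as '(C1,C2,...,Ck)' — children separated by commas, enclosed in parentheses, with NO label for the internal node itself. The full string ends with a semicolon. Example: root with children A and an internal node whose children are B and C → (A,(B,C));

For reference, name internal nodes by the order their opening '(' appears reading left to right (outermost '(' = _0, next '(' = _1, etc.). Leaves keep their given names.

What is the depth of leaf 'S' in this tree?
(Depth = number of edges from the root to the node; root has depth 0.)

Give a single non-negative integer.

Newick: (V,(K,E,(S,Z,Q,T)),C);
Naming internals by '(' encounter order: outermost '(' = _0, next = _1, ...
Query node: S
Path from root: _0 -> _1 -> _2 -> S
Depth of S: 3 (number of edges from root)

Answer: 3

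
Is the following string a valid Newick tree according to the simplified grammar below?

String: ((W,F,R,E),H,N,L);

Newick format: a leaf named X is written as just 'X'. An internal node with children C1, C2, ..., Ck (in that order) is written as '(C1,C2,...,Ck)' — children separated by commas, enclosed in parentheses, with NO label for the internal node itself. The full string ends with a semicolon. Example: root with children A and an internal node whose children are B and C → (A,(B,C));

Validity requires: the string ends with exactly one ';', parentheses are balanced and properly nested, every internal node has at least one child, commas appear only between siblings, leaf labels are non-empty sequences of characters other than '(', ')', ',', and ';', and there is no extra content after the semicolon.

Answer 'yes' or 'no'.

Input: ((W,F,R,E),H,N,L);
Paren balance: 2 '(' vs 2 ')' OK
Ends with single ';': True
Full parse: OK
Valid: True

Answer: yes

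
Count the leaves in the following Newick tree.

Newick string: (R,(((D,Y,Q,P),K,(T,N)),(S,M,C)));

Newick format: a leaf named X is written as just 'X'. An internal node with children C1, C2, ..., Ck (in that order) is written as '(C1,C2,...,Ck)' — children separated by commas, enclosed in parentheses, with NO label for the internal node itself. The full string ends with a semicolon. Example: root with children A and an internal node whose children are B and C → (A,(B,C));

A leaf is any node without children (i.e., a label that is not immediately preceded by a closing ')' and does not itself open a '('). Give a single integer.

Answer: 11

Derivation:
Newick: (R,(((D,Y,Q,P),K,(T,N)),(S,M,C)));
Scan left-to-right; a leaf is any maximal label run not followed by '(':
  pos 1: leaf 'R' → count = 1
  pos 6: leaf 'D' → count = 2
  pos 8: leaf 'Y' → count = 3
  pos 10: leaf 'Q' → count = 4
  pos 12: leaf 'P' → count = 5
  pos 15: leaf 'K' → count = 6
  pos 18: leaf 'T' → count = 7
  pos 20: leaf 'N' → count = 8
  pos 25: leaf 'S' → count = 9
  pos 27: leaf 'M' → count = 10
  pos 29: leaf 'C' → count = 11
Total leaves: 11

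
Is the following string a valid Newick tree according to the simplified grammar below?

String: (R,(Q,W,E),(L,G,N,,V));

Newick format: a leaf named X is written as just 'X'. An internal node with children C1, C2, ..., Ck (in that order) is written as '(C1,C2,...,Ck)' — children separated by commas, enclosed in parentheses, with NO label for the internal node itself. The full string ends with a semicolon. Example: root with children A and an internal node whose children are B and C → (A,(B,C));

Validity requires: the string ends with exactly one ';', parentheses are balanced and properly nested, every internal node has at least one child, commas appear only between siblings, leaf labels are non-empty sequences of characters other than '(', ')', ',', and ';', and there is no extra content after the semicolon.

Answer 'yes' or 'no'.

Answer: no

Derivation:
Input: (R,(Q,W,E),(L,G,N,,V));
Paren balance: 3 '(' vs 3 ')' OK
Ends with single ';': True
Full parse: FAILS (empty leaf label at pos 18)
Valid: False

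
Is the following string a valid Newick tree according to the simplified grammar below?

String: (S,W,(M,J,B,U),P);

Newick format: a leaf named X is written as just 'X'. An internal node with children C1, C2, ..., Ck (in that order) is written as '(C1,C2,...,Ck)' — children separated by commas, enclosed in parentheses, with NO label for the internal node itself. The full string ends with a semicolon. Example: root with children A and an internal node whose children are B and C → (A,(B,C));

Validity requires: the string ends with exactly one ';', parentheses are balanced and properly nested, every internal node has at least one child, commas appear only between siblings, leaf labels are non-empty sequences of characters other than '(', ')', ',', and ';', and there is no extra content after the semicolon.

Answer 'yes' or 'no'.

Answer: yes

Derivation:
Input: (S,W,(M,J,B,U),P);
Paren balance: 2 '(' vs 2 ')' OK
Ends with single ';': True
Full parse: OK
Valid: True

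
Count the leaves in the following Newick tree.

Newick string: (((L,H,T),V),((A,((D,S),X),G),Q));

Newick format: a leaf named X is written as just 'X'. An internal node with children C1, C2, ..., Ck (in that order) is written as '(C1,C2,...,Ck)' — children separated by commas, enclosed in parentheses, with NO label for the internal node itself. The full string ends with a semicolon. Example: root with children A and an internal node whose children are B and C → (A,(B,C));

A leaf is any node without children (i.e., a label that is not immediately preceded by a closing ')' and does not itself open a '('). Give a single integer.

Answer: 10

Derivation:
Newick: (((L,H,T),V),((A,((D,S),X),G),Q));
Scan left-to-right; a leaf is any maximal label run not followed by '(':
  pos 3: leaf 'L' → count = 1
  pos 5: leaf 'H' → count = 2
  pos 7: leaf 'T' → count = 3
  pos 10: leaf 'V' → count = 4
  pos 15: leaf 'A' → count = 5
  pos 19: leaf 'D' → count = 6
  pos 21: leaf 'S' → count = 7
  pos 24: leaf 'X' → count = 8
  pos 27: leaf 'G' → count = 9
  pos 30: leaf 'Q' → count = 10
Total leaves: 10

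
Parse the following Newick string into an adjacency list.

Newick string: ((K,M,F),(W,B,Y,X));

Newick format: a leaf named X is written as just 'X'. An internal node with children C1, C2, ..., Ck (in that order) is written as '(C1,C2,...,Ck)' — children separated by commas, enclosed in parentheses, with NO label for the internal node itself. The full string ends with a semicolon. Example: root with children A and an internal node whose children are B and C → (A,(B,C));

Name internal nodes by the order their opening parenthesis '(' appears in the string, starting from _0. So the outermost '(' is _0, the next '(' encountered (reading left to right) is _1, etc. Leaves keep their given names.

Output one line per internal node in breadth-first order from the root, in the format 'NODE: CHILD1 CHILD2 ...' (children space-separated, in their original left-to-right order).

Answer: _0: _1 _2
_1: K M F
_2: W B Y X

Derivation:
Input: ((K,M,F),(W,B,Y,X));
Scanning left-to-right, naming '(' by encounter order:
  pos 0: '(' -> open internal node _0 (depth 1)
  pos 1: '(' -> open internal node _1 (depth 2)
  pos 7: ')' -> close internal node _1 (now at depth 1)
  pos 9: '(' -> open internal node _2 (depth 2)
  pos 17: ')' -> close internal node _2 (now at depth 1)
  pos 18: ')' -> close internal node _0 (now at depth 0)
Total internal nodes: 3
BFS adjacency from root:
  _0: _1 _2
  _1: K M F
  _2: W B Y X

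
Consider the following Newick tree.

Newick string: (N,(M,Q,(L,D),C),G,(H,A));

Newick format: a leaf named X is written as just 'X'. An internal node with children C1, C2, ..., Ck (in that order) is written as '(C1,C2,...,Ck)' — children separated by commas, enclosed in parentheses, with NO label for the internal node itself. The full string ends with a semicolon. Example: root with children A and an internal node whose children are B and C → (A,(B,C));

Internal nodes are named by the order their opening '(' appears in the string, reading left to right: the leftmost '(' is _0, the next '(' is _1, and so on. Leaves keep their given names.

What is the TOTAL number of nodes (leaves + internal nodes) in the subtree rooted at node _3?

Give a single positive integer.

Newick: (N,(M,Q,(L,D),C),G,(H,A));
Locate _3: it is the '(' at position 19 (the 4th '(' reading left to right).
Query: subtree rooted at _3
_3: subtree_size = 1 + 2
  H: subtree_size = 1 + 0
  A: subtree_size = 1 + 0
Total subtree size of _3: 3

Answer: 3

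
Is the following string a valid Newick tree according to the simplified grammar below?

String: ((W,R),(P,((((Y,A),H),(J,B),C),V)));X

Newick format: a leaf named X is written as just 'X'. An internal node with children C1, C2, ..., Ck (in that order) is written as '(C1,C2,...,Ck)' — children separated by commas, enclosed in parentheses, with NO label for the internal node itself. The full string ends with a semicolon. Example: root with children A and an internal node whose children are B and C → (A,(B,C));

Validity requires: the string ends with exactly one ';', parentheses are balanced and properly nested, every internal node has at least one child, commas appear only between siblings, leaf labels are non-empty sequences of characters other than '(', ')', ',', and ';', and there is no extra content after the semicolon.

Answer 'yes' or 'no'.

Input: ((W,R),(P,((((Y,A),H),(J,B),C),V)));X
Paren balance: 8 '(' vs 8 ')' OK
Ends with single ';': False
Full parse: FAILS (must end with ;)
Valid: False

Answer: no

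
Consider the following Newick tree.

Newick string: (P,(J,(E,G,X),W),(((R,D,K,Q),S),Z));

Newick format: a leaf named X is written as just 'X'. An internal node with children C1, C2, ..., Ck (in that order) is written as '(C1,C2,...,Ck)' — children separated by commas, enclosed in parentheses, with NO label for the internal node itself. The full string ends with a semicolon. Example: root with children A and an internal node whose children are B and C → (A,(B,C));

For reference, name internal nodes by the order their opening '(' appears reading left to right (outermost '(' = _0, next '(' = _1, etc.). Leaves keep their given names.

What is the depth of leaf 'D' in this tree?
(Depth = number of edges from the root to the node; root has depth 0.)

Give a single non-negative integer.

Newick: (P,(J,(E,G,X),W),(((R,D,K,Q),S),Z));
Naming internals by '(' encounter order: outermost '(' = _0, next = _1, ...
Query node: D
Path from root: _0 -> _3 -> _4 -> _5 -> D
Depth of D: 4 (number of edges from root)

Answer: 4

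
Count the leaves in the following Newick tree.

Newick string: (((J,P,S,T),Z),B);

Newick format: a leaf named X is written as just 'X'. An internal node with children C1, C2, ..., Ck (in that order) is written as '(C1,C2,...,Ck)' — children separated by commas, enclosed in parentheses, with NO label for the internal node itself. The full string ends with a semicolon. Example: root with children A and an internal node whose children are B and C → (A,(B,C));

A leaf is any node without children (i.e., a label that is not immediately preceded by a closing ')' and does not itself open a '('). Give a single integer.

Answer: 6

Derivation:
Newick: (((J,P,S,T),Z),B);
Scan left-to-right; a leaf is any maximal label run not followed by '(':
  pos 3: leaf 'J' → count = 1
  pos 5: leaf 'P' → count = 2
  pos 7: leaf 'S' → count = 3
  pos 9: leaf 'T' → count = 4
  pos 12: leaf 'Z' → count = 5
  pos 15: leaf 'B' → count = 6
Total leaves: 6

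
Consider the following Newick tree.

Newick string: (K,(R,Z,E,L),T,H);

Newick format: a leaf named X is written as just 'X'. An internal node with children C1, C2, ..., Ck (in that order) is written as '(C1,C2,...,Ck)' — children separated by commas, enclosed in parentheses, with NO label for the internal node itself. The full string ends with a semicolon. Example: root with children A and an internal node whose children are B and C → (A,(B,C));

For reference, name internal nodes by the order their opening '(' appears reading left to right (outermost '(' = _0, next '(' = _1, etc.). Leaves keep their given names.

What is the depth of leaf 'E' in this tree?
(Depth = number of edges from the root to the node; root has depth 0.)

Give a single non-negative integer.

Answer: 2

Derivation:
Newick: (K,(R,Z,E,L),T,H);
Naming internals by '(' encounter order: outermost '(' = _0, next = _1, ...
Query node: E
Path from root: _0 -> _1 -> E
Depth of E: 2 (number of edges from root)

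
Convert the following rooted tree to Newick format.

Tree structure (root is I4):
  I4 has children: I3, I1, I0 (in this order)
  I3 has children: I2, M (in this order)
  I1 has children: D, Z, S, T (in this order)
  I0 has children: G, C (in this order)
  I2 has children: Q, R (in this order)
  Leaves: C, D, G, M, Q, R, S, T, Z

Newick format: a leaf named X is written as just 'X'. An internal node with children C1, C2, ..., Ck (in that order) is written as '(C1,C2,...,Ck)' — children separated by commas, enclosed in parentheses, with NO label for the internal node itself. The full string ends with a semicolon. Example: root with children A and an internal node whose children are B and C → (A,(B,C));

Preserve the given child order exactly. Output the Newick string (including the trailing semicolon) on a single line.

Answer: (((Q,R),M),(D,Z,S,T),(G,C));

Derivation:
internal I4 with children ['I3', 'I1', 'I0']
  internal I3 with children ['I2', 'M']
    internal I2 with children ['Q', 'R']
      leaf 'Q' → 'Q'
      leaf 'R' → 'R'
    → '(Q,R)'
    leaf 'M' → 'M'
  → '((Q,R),M)'
  internal I1 with children ['D', 'Z', 'S', 'T']
    leaf 'D' → 'D'
    leaf 'Z' → 'Z'
    leaf 'S' → 'S'
    leaf 'T' → 'T'
  → '(D,Z,S,T)'
  internal I0 with children ['G', 'C']
    leaf 'G' → 'G'
    leaf 'C' → 'C'
  → '(G,C)'
→ '(((Q,R),M),(D,Z,S,T),(G,C))'
Final: (((Q,R),M),(D,Z,S,T),(G,C));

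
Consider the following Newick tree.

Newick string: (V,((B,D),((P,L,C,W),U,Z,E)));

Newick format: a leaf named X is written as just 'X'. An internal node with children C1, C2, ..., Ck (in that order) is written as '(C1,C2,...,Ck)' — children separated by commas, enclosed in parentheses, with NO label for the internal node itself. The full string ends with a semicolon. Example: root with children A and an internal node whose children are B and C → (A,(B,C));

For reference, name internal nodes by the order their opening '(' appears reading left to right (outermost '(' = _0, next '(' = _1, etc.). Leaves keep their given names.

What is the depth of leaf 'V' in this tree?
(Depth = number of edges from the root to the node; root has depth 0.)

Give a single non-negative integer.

Newick: (V,((B,D),((P,L,C,W),U,Z,E)));
Naming internals by '(' encounter order: outermost '(' = _0, next = _1, ...
Query node: V
Path from root: _0 -> V
Depth of V: 1 (number of edges from root)

Answer: 1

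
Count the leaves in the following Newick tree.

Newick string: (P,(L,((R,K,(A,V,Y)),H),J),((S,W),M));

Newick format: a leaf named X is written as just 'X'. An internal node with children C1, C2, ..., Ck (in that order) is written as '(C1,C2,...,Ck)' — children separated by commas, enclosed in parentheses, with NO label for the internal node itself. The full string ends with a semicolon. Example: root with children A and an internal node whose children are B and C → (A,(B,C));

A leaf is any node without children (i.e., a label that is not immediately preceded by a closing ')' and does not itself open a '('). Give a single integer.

Newick: (P,(L,((R,K,(A,V,Y)),H),J),((S,W),M));
Scan left-to-right; a leaf is any maximal label run not followed by '(':
  pos 1: leaf 'P' → count = 1
  pos 4: leaf 'L' → count = 2
  pos 8: leaf 'R' → count = 3
  pos 10: leaf 'K' → count = 4
  pos 13: leaf 'A' → count = 5
  pos 15: leaf 'V' → count = 6
  pos 17: leaf 'Y' → count = 7
  pos 21: leaf 'H' → count = 8
  pos 24: leaf 'J' → count = 9
  pos 29: leaf 'S' → count = 10
  pos 31: leaf 'W' → count = 11
  pos 34: leaf 'M' → count = 12
Total leaves: 12

Answer: 12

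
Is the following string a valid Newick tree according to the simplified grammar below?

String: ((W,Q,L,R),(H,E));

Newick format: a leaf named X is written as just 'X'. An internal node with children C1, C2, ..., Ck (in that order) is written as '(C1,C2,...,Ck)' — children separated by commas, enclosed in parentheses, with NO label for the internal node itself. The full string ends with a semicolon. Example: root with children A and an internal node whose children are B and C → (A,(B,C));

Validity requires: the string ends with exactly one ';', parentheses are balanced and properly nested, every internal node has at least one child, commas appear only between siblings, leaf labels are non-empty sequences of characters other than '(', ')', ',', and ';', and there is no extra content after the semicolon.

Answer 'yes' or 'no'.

Answer: yes

Derivation:
Input: ((W,Q,L,R),(H,E));
Paren balance: 3 '(' vs 3 ')' OK
Ends with single ';': True
Full parse: OK
Valid: True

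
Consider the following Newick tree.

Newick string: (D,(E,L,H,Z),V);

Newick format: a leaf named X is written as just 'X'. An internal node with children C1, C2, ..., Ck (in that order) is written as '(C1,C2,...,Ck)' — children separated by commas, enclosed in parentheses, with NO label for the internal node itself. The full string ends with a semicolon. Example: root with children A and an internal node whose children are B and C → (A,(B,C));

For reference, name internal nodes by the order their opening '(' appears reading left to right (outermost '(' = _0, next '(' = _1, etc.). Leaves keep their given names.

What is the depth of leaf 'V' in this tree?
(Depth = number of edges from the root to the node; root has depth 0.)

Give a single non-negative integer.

Answer: 1

Derivation:
Newick: (D,(E,L,H,Z),V);
Naming internals by '(' encounter order: outermost '(' = _0, next = _1, ...
Query node: V
Path from root: _0 -> V
Depth of V: 1 (number of edges from root)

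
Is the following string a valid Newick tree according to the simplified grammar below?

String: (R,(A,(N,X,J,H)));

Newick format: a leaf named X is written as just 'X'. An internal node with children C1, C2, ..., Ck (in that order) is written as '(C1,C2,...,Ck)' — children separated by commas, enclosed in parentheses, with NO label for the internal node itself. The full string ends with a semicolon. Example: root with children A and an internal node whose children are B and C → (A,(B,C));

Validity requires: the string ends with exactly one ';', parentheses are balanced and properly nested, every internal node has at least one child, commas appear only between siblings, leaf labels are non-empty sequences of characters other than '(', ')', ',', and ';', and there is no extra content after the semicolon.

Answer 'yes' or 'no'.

Input: (R,(A,(N,X,J,H)));
Paren balance: 3 '(' vs 3 ')' OK
Ends with single ';': True
Full parse: OK
Valid: True

Answer: yes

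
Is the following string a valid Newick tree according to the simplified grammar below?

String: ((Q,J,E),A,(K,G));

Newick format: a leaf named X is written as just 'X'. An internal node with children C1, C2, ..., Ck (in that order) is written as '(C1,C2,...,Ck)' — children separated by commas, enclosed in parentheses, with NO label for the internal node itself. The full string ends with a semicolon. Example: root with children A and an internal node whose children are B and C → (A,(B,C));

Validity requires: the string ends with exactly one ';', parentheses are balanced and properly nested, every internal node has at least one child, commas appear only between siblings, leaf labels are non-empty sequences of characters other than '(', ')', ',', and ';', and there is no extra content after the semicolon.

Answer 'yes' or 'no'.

Answer: yes

Derivation:
Input: ((Q,J,E),A,(K,G));
Paren balance: 3 '(' vs 3 ')' OK
Ends with single ';': True
Full parse: OK
Valid: True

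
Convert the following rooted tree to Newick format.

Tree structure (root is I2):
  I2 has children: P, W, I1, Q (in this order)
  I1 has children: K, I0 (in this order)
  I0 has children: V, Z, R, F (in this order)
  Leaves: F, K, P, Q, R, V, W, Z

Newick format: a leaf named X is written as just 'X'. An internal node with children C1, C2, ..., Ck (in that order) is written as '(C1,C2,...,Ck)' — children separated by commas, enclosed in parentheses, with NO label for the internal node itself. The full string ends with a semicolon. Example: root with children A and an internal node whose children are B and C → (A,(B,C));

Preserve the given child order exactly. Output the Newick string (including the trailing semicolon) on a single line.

internal I2 with children ['P', 'W', 'I1', 'Q']
  leaf 'P' → 'P'
  leaf 'W' → 'W'
  internal I1 with children ['K', 'I0']
    leaf 'K' → 'K'
    internal I0 with children ['V', 'Z', 'R', 'F']
      leaf 'V' → 'V'
      leaf 'Z' → 'Z'
      leaf 'R' → 'R'
      leaf 'F' → 'F'
    → '(V,Z,R,F)'
  → '(K,(V,Z,R,F))'
  leaf 'Q' → 'Q'
→ '(P,W,(K,(V,Z,R,F)),Q)'
Final: (P,W,(K,(V,Z,R,F)),Q);

Answer: (P,W,(K,(V,Z,R,F)),Q);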